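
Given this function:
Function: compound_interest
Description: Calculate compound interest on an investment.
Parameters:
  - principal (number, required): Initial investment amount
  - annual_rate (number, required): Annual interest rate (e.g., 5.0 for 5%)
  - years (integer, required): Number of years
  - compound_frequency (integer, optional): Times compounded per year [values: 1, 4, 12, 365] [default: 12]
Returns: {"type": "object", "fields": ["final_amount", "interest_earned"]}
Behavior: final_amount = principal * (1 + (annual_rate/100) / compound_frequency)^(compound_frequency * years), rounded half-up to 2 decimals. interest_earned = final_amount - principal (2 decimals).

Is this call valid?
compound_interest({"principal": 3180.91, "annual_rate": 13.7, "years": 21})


Checking all required parameters present and types match... All valid.
Valid


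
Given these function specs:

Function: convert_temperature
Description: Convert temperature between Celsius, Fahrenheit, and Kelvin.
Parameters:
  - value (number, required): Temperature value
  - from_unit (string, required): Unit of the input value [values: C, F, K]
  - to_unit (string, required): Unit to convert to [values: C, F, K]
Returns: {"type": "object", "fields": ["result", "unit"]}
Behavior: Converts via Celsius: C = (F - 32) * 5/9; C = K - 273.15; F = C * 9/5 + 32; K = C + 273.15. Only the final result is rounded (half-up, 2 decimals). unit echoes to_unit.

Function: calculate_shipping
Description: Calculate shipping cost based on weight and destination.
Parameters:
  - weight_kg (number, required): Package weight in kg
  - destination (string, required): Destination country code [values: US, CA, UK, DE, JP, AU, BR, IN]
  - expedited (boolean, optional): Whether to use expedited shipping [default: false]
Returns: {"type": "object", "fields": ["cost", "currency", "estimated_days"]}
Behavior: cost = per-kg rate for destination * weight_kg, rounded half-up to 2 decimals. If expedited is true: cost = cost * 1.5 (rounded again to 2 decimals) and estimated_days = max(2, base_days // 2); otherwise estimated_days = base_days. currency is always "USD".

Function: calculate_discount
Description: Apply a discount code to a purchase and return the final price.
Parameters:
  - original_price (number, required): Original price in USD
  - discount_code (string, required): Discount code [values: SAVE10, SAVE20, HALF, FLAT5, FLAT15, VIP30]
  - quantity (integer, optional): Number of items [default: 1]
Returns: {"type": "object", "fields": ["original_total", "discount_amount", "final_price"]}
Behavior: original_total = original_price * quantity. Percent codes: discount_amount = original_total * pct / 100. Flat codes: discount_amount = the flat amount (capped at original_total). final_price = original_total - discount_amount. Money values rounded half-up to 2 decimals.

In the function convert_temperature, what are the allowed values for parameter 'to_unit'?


The convert_temperature spec declares:
  - to_unit (string, required): Unit to convert to [values: C, F, K]
Allowed values:
C, F, K


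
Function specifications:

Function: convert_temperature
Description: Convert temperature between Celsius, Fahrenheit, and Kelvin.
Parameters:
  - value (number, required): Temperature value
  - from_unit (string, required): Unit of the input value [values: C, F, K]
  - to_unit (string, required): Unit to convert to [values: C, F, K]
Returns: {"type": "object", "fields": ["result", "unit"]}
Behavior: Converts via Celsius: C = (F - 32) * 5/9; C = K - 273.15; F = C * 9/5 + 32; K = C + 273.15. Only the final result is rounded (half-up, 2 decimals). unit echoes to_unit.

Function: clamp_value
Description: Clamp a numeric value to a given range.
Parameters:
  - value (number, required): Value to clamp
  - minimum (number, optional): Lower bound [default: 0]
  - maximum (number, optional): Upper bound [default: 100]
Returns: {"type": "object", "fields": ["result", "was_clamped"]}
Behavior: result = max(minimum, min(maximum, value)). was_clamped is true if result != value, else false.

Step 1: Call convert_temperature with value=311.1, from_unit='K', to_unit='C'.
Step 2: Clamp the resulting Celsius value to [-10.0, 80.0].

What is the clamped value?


Step 1: convert_temperature(value=311.1, from_unit=K, to_unit=C)
  To C: 311.1 - 273.15 = 37.95
  Target is C: 37.95
  Round to 2 decimals: 37.95
  -> result = 37.95 C
Step 2: clamp_value(value=37.95, minimum=-10.0, maximum=80.0)
  result = max(-10.0, min(80.0, 37.95)) = max(-10.0, 37.95) = 37.95
  was_clamped = (37.95 != 37.95) = false
  -> result = 37.95
37.95


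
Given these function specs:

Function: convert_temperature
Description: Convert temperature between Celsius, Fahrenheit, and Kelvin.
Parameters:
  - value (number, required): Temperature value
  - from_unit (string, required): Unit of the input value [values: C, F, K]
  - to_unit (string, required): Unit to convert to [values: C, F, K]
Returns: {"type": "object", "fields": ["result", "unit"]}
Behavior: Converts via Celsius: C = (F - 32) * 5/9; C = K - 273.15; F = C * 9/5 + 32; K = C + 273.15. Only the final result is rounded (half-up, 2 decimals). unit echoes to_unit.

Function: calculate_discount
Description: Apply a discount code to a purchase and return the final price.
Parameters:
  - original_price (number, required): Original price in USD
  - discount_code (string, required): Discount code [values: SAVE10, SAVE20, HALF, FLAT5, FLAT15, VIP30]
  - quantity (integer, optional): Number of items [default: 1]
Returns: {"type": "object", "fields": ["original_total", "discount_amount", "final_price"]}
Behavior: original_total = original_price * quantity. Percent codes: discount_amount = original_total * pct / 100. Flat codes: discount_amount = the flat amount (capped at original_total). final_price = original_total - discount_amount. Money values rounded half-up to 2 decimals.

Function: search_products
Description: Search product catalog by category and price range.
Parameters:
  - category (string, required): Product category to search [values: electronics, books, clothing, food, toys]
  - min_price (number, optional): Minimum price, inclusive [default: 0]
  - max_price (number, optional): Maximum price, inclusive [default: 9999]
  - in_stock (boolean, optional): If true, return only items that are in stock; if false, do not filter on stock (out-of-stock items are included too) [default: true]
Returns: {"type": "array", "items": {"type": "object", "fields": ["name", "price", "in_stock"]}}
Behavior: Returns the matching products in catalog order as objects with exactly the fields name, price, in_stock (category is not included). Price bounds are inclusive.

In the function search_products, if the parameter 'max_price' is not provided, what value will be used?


The search_products spec declares:
  - max_price (number, optional): Maximum price, inclusive [default: 9999]
Default:
9999


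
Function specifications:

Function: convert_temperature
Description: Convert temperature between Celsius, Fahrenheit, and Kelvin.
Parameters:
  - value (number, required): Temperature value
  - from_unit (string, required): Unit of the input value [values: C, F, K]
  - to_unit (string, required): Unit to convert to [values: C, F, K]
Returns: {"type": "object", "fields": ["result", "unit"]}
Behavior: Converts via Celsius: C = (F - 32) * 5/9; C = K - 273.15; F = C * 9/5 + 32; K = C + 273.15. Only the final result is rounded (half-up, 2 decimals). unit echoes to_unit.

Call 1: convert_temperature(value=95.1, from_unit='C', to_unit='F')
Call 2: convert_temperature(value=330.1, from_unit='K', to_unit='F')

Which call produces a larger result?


Call 1:
  Input already in C: 95.1
  To F: 95.1 * 9/5 + 32 = 203.18
  Round to 2 decimals: 203.18
  -> 203.18 F
Call 2:
  To C: 330.1 - 273.15 = 56.95
  To F: 56.95 * 9/5 + 32 = 134.51
  Round to 2 decimals: 134.51
  -> 134.51 F
Call 1 (203.18 F)


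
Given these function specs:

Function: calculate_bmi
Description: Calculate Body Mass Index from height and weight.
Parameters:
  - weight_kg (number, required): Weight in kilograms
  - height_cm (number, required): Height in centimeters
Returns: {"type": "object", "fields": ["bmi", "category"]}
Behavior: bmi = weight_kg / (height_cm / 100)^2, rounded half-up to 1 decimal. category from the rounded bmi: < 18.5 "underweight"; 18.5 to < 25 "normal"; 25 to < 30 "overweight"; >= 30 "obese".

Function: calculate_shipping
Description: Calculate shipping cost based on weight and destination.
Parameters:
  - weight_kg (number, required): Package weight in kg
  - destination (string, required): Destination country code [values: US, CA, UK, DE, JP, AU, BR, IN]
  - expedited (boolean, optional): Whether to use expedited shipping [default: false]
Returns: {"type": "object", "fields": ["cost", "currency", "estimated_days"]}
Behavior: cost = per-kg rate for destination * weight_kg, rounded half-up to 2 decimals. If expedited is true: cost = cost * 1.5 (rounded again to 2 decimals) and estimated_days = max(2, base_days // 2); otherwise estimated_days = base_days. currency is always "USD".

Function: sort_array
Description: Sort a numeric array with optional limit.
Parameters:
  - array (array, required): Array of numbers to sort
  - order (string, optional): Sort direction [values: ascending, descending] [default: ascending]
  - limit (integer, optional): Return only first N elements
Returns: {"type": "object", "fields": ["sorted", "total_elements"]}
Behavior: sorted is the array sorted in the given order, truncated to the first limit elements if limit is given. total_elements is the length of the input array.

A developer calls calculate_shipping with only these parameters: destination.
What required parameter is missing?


Required parameters: weight_kg, destination
Provided: destination
Missing: weight_kg
weight_kg


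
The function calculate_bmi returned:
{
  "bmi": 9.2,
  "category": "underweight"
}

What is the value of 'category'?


underweight


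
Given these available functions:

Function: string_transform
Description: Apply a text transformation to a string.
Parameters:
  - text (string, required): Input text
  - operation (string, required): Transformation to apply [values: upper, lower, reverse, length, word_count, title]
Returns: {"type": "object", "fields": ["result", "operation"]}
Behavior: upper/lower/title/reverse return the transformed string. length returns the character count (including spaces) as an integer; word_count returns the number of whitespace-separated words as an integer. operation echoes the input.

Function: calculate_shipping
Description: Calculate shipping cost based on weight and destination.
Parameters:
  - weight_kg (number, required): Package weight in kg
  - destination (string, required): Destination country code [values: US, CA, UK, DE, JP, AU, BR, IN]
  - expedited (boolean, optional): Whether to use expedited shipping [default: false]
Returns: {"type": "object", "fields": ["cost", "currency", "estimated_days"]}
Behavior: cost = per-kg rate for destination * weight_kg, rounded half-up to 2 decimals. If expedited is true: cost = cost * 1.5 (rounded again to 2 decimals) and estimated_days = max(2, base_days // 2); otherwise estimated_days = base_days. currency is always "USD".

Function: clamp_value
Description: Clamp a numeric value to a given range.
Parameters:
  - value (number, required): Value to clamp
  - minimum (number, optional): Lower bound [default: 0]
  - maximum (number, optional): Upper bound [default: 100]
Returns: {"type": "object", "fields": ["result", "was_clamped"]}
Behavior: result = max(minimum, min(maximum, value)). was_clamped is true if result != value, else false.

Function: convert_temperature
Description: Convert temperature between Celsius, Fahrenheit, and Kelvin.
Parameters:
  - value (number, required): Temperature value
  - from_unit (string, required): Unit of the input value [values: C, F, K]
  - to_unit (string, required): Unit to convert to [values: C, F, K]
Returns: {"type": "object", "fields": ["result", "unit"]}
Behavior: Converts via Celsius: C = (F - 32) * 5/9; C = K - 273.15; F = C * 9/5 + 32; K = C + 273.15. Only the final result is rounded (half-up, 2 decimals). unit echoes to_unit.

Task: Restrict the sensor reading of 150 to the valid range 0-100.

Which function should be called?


The task needs a function whose description is: Clamp a numeric value to a given range.
clamp_value


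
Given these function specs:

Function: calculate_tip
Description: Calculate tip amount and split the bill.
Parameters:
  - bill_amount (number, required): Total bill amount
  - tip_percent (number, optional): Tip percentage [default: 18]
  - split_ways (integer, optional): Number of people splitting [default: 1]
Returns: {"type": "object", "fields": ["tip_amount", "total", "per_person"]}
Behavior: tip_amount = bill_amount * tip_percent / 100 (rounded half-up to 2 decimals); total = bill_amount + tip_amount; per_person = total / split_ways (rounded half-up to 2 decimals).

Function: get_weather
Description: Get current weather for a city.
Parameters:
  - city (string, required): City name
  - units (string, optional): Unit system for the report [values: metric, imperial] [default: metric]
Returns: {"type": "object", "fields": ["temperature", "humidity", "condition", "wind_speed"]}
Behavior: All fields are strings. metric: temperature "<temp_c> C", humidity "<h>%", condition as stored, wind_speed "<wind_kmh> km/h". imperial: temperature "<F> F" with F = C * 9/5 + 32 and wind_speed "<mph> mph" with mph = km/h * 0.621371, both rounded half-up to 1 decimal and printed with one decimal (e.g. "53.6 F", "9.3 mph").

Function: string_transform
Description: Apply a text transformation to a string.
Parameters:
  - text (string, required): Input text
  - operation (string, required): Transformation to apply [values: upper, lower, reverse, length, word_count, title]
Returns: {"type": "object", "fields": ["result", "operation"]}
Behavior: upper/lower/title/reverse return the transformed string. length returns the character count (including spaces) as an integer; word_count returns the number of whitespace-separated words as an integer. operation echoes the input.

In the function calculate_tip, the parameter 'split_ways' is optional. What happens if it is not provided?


The calculate_tip spec declares:
  - split_ways (integer, optional): Number of people splitting [default: 1]
It defaults to 1


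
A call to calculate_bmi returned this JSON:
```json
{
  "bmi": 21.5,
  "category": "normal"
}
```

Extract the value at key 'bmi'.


21.5


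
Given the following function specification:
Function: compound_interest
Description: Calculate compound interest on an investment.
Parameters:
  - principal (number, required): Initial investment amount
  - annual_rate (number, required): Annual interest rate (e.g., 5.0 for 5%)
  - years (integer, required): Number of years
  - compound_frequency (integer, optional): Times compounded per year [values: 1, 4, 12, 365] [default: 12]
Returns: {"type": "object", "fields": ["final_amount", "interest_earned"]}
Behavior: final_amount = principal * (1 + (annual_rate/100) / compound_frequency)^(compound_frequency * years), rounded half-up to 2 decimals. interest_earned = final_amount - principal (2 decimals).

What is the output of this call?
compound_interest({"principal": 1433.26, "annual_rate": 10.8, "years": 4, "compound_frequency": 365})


rate per period = 10.8/100/365 = 0.000295890411 (keep full precision); periods = 365 * 4 = 1460
(1 + 0.000295890411)^1460 = 1.54023669
final_amount = 1433.26 * 1.54023669 = 2207.55964 -> 2207.56
interest_earned = 2207.56 - 1433.26 = 774.30
Output:
{"final_amount": 2207.56, "interest_earned": 774.3}


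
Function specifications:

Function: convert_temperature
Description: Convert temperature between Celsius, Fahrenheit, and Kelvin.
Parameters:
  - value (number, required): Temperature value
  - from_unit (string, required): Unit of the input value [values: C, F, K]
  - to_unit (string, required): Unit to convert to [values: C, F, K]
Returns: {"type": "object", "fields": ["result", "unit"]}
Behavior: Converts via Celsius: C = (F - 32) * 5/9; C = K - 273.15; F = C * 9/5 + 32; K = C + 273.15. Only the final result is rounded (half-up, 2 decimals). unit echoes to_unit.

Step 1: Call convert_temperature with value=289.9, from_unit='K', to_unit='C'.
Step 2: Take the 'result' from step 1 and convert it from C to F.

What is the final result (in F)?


Step 1: convert_temperature(value=289.9, from_unit=K, to_unit=C)
  To C: 289.9 - 273.15 = 16.75
  Target is C: 16.75
  Round to 2 decimals: 16.75
  -> result = 16.75 C
Step 2: convert_temperature(value=16.75, from_unit=C, to_unit=F)
  Input already in C: 16.75
  To F: 16.75 * 9/5 + 32 = 62.15
  Round to 2 decimals: 62.15
  -> result = 62.15 F
62.15 F


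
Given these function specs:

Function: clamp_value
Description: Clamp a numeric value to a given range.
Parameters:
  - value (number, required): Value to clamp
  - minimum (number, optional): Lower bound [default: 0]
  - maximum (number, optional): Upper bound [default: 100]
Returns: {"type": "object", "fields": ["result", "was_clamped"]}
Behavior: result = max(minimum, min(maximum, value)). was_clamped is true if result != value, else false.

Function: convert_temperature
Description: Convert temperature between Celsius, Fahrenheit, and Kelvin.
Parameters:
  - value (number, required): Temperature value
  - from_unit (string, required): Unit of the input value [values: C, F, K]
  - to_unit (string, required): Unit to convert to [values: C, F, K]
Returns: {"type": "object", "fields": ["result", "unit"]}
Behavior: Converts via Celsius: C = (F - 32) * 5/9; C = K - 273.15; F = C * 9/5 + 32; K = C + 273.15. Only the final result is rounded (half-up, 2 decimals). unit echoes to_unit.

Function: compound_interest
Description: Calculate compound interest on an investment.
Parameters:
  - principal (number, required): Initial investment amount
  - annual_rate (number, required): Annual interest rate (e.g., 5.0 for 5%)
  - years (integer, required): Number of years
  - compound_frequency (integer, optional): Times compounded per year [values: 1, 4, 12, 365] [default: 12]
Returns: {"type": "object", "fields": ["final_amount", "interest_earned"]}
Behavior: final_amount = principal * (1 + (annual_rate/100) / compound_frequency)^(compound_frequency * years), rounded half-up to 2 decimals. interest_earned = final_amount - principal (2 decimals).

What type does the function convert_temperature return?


The convert_temperature spec declares Returns: {"type": "object", "fields": ["result", "unit"]}
Type:
object


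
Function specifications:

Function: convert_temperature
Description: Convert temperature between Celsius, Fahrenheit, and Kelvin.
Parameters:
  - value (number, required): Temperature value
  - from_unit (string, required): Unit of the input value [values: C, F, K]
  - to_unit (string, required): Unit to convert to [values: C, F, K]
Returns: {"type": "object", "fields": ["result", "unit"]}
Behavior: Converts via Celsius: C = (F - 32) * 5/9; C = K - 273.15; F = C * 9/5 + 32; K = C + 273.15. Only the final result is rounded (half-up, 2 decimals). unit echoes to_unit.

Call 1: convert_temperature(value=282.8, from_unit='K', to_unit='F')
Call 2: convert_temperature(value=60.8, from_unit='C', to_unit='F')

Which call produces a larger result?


Call 1:
  To C: 282.8 - 273.15 = 9.65
  To F: 9.65 * 9/5 + 32 = 49.37
  Round to 2 decimals: 49.37
  -> 49.37 F
Call 2:
  Input already in C: 60.8
  To F: 60.8 * 9/5 + 32 = 141.44
  Round to 2 decimals: 141.44
  -> 141.44 F
Call 2 (141.44 F)


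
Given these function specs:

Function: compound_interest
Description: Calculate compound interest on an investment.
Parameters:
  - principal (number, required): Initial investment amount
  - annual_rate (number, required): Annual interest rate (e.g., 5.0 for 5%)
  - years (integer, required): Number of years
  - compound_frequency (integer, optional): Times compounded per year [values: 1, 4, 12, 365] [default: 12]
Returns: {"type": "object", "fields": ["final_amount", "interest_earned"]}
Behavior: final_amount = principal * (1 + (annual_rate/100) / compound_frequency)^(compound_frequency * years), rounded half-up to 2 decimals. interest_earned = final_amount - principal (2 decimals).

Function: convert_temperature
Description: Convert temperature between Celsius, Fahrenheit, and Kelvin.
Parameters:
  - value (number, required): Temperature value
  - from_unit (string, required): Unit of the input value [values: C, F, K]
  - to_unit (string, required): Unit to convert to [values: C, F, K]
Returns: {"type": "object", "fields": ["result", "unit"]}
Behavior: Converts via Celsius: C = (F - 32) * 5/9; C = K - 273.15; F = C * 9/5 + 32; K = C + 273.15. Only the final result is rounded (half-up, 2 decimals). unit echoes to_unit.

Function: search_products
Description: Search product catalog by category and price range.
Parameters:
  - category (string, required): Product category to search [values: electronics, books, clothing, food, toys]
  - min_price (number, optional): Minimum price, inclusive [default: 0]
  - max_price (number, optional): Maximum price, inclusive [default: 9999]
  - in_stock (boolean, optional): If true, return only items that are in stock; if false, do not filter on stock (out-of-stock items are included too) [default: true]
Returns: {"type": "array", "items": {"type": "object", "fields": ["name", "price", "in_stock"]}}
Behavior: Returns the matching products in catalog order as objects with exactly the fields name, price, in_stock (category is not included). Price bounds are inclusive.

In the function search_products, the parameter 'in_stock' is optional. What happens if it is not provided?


The search_products spec declares:
  - in_stock (boolean, optional): If true, return only items that are in stock; if false, do not filter on stock (out-of-stock items are included too) [default: true]
It defaults to true


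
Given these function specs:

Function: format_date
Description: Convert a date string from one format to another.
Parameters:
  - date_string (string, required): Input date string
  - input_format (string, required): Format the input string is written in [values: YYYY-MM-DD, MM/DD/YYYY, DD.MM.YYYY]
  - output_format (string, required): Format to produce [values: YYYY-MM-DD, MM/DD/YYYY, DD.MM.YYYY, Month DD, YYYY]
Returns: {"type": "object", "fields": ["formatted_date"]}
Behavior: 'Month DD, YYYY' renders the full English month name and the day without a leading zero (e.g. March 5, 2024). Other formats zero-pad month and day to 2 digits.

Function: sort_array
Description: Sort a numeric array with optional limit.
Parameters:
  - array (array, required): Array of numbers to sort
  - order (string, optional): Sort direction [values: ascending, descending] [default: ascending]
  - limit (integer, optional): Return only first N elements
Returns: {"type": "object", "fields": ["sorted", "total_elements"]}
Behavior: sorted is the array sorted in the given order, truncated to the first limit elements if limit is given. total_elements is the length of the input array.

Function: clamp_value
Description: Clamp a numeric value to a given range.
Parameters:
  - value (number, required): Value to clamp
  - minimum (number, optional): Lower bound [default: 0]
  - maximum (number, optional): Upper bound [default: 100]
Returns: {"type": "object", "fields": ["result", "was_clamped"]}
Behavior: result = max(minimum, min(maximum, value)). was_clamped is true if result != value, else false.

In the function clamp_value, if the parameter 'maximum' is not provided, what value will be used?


The clamp_value spec declares:
  - maximum (number, optional): Upper bound [default: 100]
Default:
100


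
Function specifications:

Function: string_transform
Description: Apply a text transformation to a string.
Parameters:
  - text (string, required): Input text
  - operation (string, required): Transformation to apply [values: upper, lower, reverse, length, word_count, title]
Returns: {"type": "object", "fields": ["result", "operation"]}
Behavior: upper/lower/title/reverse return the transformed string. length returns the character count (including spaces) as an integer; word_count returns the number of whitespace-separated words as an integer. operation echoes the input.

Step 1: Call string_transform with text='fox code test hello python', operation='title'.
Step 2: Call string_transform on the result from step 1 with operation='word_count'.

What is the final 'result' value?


Step 1: string_transform(text='fox code test hello python', operation='title')
  -> result = 'Fox Code Test Hello Python'
Step 2: string_transform(text='Fox Code Test Hello Python', operation='word_count')
  words: Fox, Code, Test, Hello, Python -> 5
  -> result = 5
5


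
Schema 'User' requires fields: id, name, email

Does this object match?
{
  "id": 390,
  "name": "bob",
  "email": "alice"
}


Checking required fields... All present.
Valid - all required fields present


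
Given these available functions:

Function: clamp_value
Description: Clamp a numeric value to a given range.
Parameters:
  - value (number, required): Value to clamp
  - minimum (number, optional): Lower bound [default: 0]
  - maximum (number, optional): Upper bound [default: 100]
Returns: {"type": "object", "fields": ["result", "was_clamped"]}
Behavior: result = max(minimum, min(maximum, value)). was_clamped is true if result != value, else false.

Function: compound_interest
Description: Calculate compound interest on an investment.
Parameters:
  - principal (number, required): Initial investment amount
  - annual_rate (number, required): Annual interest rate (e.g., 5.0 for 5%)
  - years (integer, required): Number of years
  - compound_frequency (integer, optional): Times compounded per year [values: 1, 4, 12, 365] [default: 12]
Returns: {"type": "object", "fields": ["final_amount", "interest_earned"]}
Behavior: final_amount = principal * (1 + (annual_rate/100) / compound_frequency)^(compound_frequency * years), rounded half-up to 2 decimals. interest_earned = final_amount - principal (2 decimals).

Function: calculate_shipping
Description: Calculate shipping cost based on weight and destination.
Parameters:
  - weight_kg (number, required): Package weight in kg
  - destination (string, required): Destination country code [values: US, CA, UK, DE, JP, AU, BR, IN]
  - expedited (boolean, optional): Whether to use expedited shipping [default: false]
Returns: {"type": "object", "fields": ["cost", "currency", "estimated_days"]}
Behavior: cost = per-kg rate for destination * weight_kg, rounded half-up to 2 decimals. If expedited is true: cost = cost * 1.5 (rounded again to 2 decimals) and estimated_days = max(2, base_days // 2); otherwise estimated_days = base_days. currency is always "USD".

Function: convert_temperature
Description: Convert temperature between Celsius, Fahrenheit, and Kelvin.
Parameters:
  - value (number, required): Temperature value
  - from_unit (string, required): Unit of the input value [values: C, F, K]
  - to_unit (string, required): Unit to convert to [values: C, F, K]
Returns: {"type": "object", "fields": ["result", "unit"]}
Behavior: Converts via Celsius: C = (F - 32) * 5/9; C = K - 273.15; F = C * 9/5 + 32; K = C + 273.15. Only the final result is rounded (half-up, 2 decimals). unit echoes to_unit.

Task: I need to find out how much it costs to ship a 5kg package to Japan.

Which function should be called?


The task needs a function whose description is: Calculate shipping cost based on weight and destination.
calculate_shipping


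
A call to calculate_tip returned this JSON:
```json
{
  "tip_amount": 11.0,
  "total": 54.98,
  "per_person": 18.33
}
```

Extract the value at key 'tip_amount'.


11.0


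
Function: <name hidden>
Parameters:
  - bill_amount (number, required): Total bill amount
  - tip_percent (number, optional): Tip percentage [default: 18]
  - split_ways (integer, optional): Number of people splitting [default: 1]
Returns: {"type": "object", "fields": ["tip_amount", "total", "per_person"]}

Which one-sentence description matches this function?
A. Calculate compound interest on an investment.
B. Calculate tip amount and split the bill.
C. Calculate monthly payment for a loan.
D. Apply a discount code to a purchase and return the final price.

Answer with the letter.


Parameters bill_amount, tip_percent, split_ways and return ["tip_amount", "total", "per_person"] fit: Calculate tip amount and split the bill.
B


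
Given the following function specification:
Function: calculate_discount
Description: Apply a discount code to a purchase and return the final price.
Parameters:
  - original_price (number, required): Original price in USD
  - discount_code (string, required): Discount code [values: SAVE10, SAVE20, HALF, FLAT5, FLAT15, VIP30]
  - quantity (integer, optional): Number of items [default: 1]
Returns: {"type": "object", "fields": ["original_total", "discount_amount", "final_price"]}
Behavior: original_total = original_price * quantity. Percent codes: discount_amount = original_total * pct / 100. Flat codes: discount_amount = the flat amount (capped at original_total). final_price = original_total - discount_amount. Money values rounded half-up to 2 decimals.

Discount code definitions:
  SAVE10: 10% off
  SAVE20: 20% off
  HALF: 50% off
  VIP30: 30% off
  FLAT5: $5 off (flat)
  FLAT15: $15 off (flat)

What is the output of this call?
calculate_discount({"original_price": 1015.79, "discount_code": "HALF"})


Defaults applied: quantity=1
original_total = 1015.79 * 1 = 1015.79
HALF = 50% off: discount_amount = 1015.79 * 50/100 = 507.895 -> 507.90
final_price = 1015.79 - 507.90 = 507.89
Output:
{"original_total": 1015.79, "discount_amount": 507.9, "final_price": 507.89}


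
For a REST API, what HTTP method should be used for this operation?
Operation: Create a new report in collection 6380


GET = read, POST = create, PUT = update/replace, DELETE = remove
This operation is a create.
POST


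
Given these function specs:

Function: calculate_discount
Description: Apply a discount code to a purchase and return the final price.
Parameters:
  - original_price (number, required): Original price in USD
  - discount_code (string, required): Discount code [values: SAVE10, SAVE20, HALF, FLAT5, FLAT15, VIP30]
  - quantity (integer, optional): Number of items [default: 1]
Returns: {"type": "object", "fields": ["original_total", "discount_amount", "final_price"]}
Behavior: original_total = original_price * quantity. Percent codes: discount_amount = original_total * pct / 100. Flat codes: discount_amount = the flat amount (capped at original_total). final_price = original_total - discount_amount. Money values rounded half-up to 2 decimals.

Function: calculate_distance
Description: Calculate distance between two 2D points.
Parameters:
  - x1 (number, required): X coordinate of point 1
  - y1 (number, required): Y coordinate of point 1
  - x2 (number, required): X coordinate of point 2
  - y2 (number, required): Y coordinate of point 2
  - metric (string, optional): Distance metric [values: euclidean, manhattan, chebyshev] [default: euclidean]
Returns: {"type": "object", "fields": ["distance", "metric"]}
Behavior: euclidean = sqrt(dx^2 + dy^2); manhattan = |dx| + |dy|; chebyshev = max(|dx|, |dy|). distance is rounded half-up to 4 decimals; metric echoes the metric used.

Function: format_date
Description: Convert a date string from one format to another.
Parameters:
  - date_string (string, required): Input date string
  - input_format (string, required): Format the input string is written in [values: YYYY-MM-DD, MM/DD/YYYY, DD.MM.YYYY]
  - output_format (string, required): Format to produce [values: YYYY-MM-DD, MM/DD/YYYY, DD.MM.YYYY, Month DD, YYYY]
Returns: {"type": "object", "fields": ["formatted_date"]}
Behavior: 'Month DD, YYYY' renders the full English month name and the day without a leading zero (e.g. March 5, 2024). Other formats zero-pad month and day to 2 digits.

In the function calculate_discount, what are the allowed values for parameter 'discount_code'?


The calculate_discount spec declares:
  - discount_code (string, required): Discount code [values: SAVE10, SAVE20, HALF, FLAT5, FLAT15, VIP30]
Allowed values:
SAVE10, SAVE20, HALF, FLAT5, FLAT15, VIP30


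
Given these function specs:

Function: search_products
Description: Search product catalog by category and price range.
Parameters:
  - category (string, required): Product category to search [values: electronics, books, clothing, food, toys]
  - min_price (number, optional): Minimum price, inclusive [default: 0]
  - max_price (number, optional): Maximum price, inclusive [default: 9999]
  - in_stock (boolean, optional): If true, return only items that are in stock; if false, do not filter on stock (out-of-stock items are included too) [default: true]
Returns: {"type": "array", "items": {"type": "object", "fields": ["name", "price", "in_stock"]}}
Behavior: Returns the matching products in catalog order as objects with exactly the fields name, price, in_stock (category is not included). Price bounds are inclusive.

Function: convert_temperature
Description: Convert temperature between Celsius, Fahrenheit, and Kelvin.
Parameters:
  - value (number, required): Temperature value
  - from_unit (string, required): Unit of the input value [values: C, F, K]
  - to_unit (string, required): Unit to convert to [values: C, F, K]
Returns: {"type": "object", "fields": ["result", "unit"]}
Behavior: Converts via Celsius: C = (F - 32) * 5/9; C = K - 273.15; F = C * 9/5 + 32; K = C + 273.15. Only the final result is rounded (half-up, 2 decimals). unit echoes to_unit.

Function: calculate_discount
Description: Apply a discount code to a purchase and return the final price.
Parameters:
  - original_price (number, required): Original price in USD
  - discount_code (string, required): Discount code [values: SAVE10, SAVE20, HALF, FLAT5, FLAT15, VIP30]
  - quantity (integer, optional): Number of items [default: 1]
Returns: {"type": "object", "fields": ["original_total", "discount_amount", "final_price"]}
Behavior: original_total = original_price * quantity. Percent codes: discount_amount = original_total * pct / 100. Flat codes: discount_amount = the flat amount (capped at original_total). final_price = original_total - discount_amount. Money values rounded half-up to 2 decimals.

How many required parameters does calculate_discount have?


Parameters of calculate_discount: original_price (required), discount_code (required), quantity (optional)
Required count:
2


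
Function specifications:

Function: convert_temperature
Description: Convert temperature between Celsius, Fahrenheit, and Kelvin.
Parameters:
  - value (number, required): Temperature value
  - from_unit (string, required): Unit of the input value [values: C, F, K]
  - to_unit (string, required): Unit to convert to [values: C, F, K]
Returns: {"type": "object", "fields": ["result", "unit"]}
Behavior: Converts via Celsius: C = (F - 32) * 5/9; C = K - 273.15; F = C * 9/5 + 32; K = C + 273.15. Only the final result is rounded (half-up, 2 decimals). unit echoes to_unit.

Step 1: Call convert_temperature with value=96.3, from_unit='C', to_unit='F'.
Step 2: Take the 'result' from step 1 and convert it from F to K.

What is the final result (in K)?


Step 1: convert_temperature(value=96.3, from_unit=C, to_unit=F)
  Input already in C: 96.3
  To F: 96.3 * 9/5 + 32 = 205.34
  Round to 2 decimals: 205.34
  -> result = 205.34 F
Step 2: convert_temperature(value=205.34, from_unit=F, to_unit=K)
  To C: (205.34 - 32) * 5/9 = 96.3
  To K: 96.3 + 273.15 = 369.45
  Round to 2 decimals: 369.45
  -> result = 369.45 K
369.45 K


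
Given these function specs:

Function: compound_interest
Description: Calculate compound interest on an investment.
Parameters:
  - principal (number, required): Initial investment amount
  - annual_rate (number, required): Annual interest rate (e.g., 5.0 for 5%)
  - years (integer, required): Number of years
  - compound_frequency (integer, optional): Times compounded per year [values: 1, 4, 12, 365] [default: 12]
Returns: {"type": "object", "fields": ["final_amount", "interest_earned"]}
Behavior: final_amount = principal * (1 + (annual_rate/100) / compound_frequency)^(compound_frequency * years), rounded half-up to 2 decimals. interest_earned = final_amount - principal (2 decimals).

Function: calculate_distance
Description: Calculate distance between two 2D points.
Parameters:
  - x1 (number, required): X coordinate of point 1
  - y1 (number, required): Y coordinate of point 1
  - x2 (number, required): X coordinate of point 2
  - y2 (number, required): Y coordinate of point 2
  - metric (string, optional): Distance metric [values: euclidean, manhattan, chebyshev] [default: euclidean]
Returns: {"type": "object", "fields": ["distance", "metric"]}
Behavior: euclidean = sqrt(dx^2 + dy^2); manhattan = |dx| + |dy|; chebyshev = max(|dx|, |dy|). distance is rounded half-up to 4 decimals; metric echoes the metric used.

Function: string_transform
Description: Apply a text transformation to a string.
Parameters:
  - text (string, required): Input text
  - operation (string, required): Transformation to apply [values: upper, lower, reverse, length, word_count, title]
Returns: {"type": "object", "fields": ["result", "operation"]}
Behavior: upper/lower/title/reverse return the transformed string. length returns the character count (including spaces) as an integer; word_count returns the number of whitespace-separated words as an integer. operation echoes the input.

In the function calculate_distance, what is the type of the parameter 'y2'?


The calculate_distance spec declares:
  - y2 (number, required): Y coordinate of point 2
Type:
number


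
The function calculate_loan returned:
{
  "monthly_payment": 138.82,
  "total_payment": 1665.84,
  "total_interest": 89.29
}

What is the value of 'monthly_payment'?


138.82


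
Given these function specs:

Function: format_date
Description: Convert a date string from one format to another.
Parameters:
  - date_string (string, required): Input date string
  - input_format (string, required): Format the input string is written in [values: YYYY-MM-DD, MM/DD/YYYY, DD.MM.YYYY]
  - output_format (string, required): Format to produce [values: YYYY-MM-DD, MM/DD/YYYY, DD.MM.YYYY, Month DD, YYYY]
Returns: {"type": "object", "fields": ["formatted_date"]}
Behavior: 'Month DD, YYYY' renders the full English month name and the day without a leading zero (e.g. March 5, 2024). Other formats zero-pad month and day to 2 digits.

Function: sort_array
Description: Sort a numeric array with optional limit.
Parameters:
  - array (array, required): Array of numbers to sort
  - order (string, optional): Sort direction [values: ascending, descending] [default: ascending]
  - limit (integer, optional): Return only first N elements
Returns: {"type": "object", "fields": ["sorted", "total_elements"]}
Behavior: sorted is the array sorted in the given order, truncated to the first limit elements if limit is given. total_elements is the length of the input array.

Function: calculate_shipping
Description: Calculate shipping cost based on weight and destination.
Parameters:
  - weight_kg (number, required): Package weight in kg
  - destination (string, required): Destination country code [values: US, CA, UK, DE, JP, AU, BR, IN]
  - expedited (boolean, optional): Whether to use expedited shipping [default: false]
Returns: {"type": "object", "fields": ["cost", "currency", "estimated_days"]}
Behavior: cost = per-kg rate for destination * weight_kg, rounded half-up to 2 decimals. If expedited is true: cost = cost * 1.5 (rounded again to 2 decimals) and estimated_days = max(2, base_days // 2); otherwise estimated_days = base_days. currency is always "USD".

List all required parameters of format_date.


Parameters of format_date and their required/optional flag:
  date_string: required
  input_format: required
  output_format: required
date_string, input_format, output_format


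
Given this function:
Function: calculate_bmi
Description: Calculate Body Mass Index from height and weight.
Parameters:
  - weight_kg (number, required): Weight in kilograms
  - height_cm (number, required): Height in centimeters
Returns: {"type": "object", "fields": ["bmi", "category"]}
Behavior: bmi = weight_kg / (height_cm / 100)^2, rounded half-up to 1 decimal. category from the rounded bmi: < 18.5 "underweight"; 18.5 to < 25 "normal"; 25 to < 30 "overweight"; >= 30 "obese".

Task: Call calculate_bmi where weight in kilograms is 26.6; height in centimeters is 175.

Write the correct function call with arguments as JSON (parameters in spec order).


Mapping each described value to its parameter name:
  'Weight in kilograms' -> weight_kg = 26.6
  'Height in centimeters' -> height_cm = 175
calculate_bmi({"weight_kg": 26.6, "height_cm": 175})
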